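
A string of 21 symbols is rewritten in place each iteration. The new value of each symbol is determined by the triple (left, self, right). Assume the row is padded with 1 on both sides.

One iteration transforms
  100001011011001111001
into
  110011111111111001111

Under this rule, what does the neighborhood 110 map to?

1

At position 0 the neighborhood is 110; the next row has 1 there.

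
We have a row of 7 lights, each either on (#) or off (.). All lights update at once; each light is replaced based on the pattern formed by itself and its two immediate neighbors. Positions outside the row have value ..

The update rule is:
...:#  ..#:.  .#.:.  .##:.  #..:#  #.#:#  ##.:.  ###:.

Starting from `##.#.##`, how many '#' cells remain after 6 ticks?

..#.#..
#..#.##
.#..#..
..#..##
#..#...
.#..###
count of #: 4

4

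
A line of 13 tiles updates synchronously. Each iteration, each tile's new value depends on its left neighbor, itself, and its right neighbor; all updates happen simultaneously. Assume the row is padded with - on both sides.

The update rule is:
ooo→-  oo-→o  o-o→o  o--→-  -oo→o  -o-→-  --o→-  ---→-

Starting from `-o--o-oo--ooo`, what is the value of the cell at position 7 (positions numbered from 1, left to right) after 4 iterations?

-----ooo--o-o
-----o-o---o-
------o------
-------------
position 7 holds -

-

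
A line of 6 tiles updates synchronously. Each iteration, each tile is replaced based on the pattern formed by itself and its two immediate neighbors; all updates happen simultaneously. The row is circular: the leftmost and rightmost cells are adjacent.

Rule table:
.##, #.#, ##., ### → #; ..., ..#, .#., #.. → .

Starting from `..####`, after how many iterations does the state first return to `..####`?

..####

1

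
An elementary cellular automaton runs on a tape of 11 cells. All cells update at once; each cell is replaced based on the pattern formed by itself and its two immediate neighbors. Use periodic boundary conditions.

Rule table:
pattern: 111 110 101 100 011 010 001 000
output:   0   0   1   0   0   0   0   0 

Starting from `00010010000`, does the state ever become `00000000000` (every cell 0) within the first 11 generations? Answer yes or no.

yes

00000000000
all cells are 0 at generation 1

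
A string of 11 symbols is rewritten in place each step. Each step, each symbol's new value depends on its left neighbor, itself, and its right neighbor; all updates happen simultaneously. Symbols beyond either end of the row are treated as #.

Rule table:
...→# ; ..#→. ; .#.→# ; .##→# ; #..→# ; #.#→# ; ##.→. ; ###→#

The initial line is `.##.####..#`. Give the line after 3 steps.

.####.#####

##.####.#.#
#.####.####
.####.#####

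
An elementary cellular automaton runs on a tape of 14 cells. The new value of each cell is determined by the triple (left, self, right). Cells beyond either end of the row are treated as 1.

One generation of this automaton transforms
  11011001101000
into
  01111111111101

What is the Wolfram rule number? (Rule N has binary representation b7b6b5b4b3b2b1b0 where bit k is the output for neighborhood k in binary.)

position 0: 111 → 0  (bit 7 = 0)
position 1: 110 → 1  (bit 6 = 1)
position 2: 101 → 1  (bit 5 = 1)
position 5: 100 → 1  (bit 4 = 1)
position 3: 011 → 1  (bit 3 = 1)
position 10: 010 → 1  (bit 2 = 1)
position 6: 001 → 1  (bit 1 = 1)
position 12: 000 → 0  (bit 0 = 0)
bits b7..b0 = 01111110 = 126

126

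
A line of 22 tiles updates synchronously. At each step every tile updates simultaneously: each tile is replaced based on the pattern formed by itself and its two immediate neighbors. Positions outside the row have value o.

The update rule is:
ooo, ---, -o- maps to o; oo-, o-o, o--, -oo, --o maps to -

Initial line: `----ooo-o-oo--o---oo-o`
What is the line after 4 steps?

--o--o--o--o--o-o--o--

-oo--o--o-----o-o-----
-----o--o-ooo-o-o-ooo-
-ooo-o--o--o--o-o--o--
--o--o--o--o--o-o--o--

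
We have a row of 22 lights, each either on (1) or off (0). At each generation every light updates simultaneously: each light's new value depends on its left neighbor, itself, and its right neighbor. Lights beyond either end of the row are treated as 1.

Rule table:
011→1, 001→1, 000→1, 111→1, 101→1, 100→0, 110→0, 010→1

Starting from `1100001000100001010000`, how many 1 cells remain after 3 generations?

1001111011101111110111
0011110111011111101111
0111101110111111011111
count of 1: 18

18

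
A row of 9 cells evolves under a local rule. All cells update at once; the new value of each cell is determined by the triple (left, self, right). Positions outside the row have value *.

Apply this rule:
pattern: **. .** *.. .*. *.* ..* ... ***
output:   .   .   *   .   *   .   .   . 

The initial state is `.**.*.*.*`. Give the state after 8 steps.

.*.*.*.*.

*..*.*.*.
.*..*.*.*
*.*..*.*.
.*.*..*.*
*.*.*..*.
.*.*.*..*
*.*.*.*..
.*.*.*.*.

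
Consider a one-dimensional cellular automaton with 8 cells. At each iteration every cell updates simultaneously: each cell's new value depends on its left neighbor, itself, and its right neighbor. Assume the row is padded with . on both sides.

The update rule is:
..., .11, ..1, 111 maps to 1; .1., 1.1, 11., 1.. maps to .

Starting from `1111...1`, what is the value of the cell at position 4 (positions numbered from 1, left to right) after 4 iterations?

iteration 1: 111..11.
iteration 2: 11..11..
iteration 3: 1..11..1
iteration 4: ..11..1.
position 4 holds 1

1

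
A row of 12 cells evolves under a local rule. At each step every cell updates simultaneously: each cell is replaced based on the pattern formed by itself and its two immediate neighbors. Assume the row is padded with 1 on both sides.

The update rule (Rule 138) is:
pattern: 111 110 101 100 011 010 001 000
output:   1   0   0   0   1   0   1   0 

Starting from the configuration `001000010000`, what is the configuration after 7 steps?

000001111111

010000100001
000001000011
000010000111
000100001111
001000011111
010000111111
000001111111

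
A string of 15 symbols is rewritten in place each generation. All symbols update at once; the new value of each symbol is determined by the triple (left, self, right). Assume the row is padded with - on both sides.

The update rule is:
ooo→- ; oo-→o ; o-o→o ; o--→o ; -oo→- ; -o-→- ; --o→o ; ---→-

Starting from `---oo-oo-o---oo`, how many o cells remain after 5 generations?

--o-oo-oo-o-o-o
-o-o-oo-oo-o-o-
o-o-o-oo-oo-o-o
-o-o-o-oo-oo-o-
o-o-o-o-oo-oo-o
count of o: 9

9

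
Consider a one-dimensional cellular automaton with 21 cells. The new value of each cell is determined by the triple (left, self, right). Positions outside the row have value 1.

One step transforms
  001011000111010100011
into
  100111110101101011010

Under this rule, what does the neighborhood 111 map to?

At position 10 the neighborhood is 111; the next row has 0 there.

0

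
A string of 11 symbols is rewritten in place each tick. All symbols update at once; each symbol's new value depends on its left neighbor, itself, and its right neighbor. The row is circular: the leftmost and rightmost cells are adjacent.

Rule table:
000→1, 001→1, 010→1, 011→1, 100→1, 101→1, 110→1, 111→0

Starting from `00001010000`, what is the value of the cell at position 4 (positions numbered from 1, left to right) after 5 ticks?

11111111111
00000000000
11111111111  (repeats tick 1; period 2)
tick 5: 11111111111
position 4 holds 1

1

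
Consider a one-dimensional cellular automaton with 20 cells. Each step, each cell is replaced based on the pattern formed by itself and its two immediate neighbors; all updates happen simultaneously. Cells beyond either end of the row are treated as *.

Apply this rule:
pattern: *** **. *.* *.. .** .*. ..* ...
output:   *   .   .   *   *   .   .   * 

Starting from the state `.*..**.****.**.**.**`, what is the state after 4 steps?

.**.**..**..*..**.**

step 1: ..*.*..***..*..*..**
step 2: *....*.**.*..*..*.**
step 3: .***...*...*..*...**
step 4: .**.**..**..*..**.**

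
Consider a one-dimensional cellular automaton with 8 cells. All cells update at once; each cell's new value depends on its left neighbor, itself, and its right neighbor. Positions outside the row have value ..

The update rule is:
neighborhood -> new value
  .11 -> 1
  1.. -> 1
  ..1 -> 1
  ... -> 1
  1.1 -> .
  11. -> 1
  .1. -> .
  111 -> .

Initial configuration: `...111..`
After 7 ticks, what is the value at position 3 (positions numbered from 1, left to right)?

.

tick 1: 1111.111
tick 2: 1..1.1.1
tick 3: .11.....
tick 4: 11111111
tick 5: 1......1
tick 6: .111111.
tick 7: 11....11
position 3 holds .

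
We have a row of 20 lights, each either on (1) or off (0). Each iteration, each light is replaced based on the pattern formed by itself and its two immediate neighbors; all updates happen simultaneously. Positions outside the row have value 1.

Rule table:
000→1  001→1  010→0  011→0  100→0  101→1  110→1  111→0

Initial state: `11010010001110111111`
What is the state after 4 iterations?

01100101010101001111

01100100110011000000
10101001010101011111
11010010101010100000
01100101010101001111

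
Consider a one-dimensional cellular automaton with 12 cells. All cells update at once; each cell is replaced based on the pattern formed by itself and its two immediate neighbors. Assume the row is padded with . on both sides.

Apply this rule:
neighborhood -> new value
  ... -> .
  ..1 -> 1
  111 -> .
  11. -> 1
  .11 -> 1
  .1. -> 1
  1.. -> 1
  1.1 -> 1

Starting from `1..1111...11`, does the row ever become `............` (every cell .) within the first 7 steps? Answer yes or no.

1111..11.111
1..1111111.1
1111.....111
1..11...11.1
111111.11111
1....111...1
11..11.11.11
step 7 is 11..11.11.11, still not uniform .

no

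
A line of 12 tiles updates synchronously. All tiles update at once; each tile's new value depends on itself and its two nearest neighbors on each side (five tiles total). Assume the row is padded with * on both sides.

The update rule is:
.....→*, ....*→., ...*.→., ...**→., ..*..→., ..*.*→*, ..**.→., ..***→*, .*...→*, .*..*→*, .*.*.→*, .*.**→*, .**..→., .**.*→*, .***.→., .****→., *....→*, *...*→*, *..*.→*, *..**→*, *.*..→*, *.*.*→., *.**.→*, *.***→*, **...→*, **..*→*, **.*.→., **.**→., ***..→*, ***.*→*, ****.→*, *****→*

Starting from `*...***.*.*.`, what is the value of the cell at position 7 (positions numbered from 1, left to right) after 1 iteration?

***.*.*..*.*
position 7 holds *

*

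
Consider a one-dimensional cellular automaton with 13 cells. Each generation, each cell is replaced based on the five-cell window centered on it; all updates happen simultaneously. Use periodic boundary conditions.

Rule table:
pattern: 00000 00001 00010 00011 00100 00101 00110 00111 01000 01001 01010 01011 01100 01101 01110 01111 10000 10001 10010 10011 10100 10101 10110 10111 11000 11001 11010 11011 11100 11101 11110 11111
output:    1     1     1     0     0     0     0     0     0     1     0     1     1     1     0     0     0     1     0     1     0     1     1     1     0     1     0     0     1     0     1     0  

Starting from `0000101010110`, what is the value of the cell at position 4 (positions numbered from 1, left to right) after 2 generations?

generation 1: 0111001011110
generation 2: 1001100110111
position 4 holds 1

1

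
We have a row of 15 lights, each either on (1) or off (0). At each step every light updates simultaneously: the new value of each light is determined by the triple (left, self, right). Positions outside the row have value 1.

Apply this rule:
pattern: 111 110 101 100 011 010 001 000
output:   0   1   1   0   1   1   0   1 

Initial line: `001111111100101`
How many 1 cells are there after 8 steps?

step 1: 001000000100111
step 2: 001011110100100
step 3: 001110011100100
step 4: 001010010100100
step 5: 001110011100100  (repeats step 3; period 2)
step 8: 001010010100100
count of 1: 5

5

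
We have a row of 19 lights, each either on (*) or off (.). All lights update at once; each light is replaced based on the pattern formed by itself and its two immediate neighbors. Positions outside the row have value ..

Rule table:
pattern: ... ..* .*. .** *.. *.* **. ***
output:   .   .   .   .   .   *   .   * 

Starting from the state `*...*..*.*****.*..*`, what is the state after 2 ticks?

tick 1: ........*.***.*....
tick 2: .........*.*.*.....

.........*.*.*.....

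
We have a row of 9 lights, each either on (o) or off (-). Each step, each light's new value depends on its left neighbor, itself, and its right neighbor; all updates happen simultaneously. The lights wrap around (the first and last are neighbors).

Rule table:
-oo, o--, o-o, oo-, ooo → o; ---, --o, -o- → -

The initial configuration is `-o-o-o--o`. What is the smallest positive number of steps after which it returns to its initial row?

9

o-o-o-o--
-o-o-o-o-
--o-o-o-o
o--o-o-o-
-o--o-o-o
o-o--o-o-
-o-o--o-o
o-o-o--o-
-o-o-o--o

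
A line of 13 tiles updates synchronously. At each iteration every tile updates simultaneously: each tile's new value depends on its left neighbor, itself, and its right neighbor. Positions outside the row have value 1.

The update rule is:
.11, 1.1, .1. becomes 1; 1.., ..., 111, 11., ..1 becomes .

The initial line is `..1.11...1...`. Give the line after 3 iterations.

..1......1...

iteration 1: ..111....1...
iteration 2: ..1......1...
iteration 3: ..1......1...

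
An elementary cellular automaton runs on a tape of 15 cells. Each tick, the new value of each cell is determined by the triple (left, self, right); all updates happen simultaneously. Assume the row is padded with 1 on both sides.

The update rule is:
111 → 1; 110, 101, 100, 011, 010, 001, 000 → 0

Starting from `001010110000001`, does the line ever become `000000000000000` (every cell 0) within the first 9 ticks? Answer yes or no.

yes

tick 1: 000000000000000
all cells are 0 at tick 1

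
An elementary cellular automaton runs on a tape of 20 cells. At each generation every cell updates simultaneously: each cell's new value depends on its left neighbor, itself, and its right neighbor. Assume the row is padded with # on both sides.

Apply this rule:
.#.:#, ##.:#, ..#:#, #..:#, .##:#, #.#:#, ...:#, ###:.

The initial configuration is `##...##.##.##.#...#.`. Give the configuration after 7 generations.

.###################
##..................
.###################  (repeats generation 1; period 2)
generation 7: .###################

.###################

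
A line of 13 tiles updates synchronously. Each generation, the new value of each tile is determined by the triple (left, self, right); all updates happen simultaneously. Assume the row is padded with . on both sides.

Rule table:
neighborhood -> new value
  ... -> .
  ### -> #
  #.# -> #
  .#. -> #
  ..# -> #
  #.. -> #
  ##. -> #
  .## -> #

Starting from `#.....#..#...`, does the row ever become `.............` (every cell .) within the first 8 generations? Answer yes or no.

##...######..
###.########.
#############
#############  (fixed point — unchanged through generation 8)
generation 8 is #############, still not uniform .

no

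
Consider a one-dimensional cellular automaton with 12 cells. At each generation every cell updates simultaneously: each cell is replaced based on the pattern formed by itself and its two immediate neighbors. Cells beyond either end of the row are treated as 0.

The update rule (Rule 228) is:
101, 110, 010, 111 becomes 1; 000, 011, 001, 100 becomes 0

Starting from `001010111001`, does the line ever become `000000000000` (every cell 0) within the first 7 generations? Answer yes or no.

generation 1: 001111011001
generation 2: 000111101001
generation 3: 000011111001
generation 4: 000001111001
generation 5: 000000111001
generation 6: 000000011001
generation 7: 000000001001
generation 7 is 000000001001, still not uniform 0

no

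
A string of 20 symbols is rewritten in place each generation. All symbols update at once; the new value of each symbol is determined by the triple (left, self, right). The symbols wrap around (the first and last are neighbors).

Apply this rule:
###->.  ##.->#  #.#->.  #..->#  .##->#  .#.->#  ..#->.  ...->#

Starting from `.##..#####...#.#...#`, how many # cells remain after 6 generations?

.###.#...###.#.###.#
.#.#.###.#.#.#.#.#.#
.#.#.#.#.#.#.#.#.#.#
.#.#.#.#.#.#.#.#.#.#  (fixed point — unchanged through generation 6)
count of #: 10

10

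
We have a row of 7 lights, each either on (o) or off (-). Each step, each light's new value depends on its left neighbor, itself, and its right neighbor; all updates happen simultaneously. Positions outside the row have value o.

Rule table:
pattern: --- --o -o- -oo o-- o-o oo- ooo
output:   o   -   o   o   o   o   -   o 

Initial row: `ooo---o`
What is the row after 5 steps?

oo-oo-o
o-oo-oo
-oo-ooo
oo-oooo
o-ooooo

o-ooooo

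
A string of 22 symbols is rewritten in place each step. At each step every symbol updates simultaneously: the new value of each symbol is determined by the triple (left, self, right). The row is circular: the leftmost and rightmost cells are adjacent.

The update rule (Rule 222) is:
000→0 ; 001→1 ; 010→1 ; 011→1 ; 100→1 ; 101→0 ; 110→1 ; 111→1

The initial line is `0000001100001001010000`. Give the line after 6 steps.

step 1: 0000011110011111011000
step 2: 0000111111111111011100
step 3: 0001111111111111011110
step 4: 0011111111111111011111
step 5: 1111111111111111011111
step 6: 1111111111111111011111

1111111111111111011111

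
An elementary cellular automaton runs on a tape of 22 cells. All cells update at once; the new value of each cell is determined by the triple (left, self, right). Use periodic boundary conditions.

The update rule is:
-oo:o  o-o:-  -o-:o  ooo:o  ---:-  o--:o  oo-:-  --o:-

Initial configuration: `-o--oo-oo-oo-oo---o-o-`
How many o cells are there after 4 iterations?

-oo-o--o--o--o-o--o-oo
-o--oo-oo-oo-o-oo-o-o-
-oo-o--o--o--o-o--o-oo  (repeats iteration 1; period 2)
iteration 4: -o--oo-oo-oo-o-oo-o-o-
count of o: 12

12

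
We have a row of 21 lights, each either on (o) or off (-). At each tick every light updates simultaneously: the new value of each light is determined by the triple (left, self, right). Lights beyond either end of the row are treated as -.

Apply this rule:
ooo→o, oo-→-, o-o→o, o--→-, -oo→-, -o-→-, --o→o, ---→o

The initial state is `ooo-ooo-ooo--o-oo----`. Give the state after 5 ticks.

-o-o-o-o-o--o-o---ooo
o-o-o-o-o--o-o--oo-o-
-o-o-o-o--o-o--o--o--
o-o-o-o--o-o--o--o--o
-o-o-o--o-o--o--o--o-

-o-o-o--o-o--o--o--o-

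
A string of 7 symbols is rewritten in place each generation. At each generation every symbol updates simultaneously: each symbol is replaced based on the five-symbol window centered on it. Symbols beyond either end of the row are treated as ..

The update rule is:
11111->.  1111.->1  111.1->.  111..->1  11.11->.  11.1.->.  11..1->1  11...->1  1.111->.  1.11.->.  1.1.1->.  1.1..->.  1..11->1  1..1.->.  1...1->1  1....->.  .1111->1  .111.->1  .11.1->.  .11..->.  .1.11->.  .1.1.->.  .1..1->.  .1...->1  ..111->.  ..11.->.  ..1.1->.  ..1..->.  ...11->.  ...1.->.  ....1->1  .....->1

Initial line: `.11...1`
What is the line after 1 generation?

...11..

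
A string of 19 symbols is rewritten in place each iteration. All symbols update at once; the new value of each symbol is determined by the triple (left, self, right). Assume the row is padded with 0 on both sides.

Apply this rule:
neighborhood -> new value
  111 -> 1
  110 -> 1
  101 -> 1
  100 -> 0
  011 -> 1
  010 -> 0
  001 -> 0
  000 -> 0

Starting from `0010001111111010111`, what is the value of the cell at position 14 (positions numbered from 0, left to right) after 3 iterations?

1

iteration 1: 0000001111111101111
iteration 2: 0000001111111111111
iteration 3: 0000001111111111111
position 14 holds 1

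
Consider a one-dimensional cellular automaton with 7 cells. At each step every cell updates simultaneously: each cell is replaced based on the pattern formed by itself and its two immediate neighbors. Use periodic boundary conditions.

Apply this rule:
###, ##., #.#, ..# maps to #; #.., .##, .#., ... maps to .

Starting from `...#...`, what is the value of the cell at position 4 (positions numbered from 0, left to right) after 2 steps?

step 1: ..#....
step 2: .#.....
position 4 holds .

.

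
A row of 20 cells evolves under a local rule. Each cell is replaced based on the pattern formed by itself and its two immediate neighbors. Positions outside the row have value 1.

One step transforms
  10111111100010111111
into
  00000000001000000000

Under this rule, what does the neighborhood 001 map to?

At position 11 the neighborhood is 001; the next row has 0 there.

0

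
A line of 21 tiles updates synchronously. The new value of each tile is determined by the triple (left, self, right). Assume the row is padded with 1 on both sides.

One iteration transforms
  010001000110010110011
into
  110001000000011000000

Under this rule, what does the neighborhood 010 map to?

At position 1 the neighborhood is 010; the next row has 1 there.

1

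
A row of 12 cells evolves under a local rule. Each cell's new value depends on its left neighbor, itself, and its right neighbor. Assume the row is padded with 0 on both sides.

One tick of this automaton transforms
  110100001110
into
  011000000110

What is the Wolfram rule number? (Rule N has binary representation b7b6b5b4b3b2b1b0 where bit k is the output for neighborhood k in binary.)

224

position 9: 111 → 1  (bit 7 = 1)
position 1: 110 → 1  (bit 6 = 1)
position 2: 101 → 1  (bit 5 = 1)
position 4: 100 → 0  (bit 4 = 0)
position 0: 011 → 0  (bit 3 = 0)
position 3: 010 → 0  (bit 2 = 0)
position 7: 001 → 0  (bit 1 = 0)
position 5: 000 → 0  (bit 0 = 0)
bits b7..b0 = 11100000 = 224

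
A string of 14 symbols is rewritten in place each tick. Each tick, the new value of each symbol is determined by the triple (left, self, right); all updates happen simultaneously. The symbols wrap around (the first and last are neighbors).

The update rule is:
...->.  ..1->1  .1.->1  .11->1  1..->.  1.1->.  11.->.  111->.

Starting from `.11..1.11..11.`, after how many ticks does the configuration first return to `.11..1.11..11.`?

14

11..11.1..11..
1..11..1.11..1
..11..11.1..11
.11..11..1.11.
11..11..11.1..
1..11..11..1.1
..11..11..11.1
.11..11..11..1
.1..11..11..11
.1.11..11..11.
11.1..11..11..
1..1.11..11..1
..11.1..11..11
.11..1.11..11.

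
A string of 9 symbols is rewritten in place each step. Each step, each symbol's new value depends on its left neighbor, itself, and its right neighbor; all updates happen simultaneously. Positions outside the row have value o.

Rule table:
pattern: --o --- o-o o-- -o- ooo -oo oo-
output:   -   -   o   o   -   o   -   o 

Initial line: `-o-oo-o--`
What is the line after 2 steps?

step 1: o-o-oo-o-
step 2: oo-o-oo-o

oo-o-oo-o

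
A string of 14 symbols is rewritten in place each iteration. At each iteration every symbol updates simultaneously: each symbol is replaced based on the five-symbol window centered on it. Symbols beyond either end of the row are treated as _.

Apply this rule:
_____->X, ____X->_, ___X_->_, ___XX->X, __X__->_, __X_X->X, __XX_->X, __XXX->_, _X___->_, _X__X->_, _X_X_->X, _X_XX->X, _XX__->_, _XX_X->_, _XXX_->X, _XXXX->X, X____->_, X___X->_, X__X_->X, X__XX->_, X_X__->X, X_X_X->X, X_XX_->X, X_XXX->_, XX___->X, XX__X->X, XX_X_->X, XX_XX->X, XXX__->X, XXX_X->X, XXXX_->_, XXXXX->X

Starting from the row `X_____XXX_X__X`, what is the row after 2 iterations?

___X_X_XXXX_X_
X__XXXX_X_XXX_

X__XXXX_X_XXX_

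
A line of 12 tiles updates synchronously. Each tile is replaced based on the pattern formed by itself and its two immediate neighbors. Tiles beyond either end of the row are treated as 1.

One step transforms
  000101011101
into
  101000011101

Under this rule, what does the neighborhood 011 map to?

At position 7 the neighborhood is 011; the next row has 1 there.

1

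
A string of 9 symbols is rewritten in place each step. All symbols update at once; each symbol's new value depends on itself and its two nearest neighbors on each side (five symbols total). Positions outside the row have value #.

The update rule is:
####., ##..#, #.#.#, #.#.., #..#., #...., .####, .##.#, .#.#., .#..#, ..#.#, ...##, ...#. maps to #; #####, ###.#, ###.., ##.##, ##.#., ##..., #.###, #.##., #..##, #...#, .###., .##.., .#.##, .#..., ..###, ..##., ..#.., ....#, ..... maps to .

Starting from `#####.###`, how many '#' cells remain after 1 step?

2

step 1: ...#...#.
count of #: 2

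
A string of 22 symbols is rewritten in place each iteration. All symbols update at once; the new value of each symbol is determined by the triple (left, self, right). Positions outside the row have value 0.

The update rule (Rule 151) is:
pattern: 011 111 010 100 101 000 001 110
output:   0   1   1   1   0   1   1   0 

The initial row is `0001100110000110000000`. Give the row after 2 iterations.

0101100110110110111110

iteration 1: 1110011001111001111111
iteration 2: 0101100110110110111110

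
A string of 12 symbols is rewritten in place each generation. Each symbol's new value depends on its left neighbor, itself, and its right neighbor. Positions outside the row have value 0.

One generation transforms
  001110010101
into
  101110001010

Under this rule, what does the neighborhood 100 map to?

0

At position 5 the neighborhood is 100; the next row has 0 there.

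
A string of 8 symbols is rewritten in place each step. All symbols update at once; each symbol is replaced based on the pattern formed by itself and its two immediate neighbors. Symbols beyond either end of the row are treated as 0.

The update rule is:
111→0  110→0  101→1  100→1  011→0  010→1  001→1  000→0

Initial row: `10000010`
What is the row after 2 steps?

step 1: 11000111
step 2: 00101000

00101000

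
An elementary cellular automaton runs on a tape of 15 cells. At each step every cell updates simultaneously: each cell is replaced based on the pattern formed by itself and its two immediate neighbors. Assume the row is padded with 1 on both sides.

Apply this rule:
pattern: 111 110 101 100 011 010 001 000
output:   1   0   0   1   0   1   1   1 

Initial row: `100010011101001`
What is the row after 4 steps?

100000000111011

step 1: 011111101001110
step 2: 001111001110100
step 3: 110110110100111
step 4: 100000000111011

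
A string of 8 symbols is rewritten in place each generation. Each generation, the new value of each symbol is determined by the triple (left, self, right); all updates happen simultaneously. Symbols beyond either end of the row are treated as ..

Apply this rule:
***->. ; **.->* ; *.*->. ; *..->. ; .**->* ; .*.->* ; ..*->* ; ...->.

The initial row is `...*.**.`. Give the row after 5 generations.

..**.**.
.***.**.
**.*.**.
**.*.**.  (fixed point — unchanged through generation 5)

**.*.**.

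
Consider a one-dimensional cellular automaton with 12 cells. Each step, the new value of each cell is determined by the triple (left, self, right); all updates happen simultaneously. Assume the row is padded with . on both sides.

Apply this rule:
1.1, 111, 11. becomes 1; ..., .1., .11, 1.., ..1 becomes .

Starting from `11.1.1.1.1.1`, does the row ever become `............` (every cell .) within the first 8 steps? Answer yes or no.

step 1: .11.1.1.1.1.
step 2: ..11.1.1.1..
step 3: ...11.1.1...
step 4: ....11.1....
step 5: .....11.....
step 6: ......1.....
step 7: ............
all cells are . at step 7

yes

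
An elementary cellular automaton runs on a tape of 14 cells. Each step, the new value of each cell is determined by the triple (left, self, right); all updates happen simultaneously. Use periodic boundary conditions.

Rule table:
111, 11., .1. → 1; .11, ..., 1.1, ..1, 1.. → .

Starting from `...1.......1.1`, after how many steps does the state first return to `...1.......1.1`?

1

...1.......1.1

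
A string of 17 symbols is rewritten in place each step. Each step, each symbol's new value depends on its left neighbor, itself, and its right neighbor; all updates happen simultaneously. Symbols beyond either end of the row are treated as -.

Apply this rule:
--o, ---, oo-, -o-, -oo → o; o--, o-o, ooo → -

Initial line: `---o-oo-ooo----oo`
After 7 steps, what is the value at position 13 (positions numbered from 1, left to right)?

o

step 1: oooo-oo-o-o-ooooo
step 2: o--o-oo-o-o-o---o
step 3: o-oo-oo-o-o-o-ooo
step 4: o-oo-oo-o-o-o-o-o
step 5: o-oo-oo-o-o-o-o-o  (fixed point — unchanged through step 7)
position 13 holds o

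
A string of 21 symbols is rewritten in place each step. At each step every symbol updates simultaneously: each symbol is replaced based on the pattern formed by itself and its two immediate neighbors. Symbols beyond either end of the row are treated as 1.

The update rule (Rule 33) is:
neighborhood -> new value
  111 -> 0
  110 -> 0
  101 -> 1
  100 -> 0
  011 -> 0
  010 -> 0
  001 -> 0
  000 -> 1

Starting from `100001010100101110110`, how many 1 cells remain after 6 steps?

6

001100101000010001001
000000010011000100000
011111000000010001110
100000011111000100001
001111000000010001100
000000011111000100000
count of 1: 6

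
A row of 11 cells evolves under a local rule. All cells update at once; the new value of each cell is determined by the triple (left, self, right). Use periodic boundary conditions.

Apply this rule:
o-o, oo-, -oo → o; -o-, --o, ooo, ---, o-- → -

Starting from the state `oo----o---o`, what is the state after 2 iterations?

o----------

-o--------o
o----------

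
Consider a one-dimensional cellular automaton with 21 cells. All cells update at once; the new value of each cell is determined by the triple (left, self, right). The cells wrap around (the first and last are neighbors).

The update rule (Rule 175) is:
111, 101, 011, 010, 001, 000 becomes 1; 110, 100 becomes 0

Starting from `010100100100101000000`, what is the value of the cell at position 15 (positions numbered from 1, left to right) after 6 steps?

111101101101111011111
111011011011110111111
110110110111101111111
101101101111011111111
011011011110111111111
110110111101111111110
position 15 holds 1

1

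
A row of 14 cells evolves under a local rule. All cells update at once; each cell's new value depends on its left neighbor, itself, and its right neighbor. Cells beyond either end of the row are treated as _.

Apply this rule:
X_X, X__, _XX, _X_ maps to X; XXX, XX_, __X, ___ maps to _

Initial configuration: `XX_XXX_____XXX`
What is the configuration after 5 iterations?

X_XX__X____X__
XXX_X_XX___XX_
X__XXXX_X__X_X
XX_X___XXX_XXX
X_XXX__X__XX__

X_XXX__X__XX__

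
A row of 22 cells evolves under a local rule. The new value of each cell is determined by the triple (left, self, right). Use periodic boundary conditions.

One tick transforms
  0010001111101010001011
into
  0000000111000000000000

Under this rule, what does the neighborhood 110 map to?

At position 10 the neighborhood is 110; the next row has 0 there.

0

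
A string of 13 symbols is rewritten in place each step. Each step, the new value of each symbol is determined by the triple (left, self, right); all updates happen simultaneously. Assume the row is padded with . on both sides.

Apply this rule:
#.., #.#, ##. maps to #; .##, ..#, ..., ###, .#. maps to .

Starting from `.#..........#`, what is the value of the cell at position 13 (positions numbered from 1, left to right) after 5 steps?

.

step 1: ..#..........
step 2: ...#.........
step 3: ....#........
step 4: .....#.......
step 5: ......#......
position 13 holds .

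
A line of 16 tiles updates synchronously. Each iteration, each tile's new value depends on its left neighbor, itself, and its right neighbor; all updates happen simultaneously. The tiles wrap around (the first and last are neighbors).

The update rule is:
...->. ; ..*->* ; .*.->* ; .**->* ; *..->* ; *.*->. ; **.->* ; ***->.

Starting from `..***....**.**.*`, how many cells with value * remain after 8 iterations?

9

iteration 1: ***.**..***.**.*
iteration 2: ..*.*****.*.**.*
iteration 3: ***.*...*.*.**.*
iteration 4: ..*.**.**.*.**.*
iteration 5: ***.**.**.*.**.*
iteration 6: ..*.**.**.*.**.*  (repeats iteration 4; period 2)
iteration 8: ..*.**.**.*.**.*
count of *: 9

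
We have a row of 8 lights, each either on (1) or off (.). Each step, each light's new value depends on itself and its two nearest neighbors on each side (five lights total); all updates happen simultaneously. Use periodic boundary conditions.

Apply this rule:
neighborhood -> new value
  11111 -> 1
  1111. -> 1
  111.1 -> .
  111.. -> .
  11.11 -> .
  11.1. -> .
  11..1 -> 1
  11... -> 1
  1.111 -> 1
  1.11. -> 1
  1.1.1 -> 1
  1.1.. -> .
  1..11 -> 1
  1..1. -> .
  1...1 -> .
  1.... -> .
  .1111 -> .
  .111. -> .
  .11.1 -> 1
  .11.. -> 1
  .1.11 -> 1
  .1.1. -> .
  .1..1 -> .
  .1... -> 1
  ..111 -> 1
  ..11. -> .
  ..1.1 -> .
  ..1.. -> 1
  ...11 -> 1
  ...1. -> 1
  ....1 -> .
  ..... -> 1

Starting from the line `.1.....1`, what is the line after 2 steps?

.1..1..1

..1.1.1.
.1..1..1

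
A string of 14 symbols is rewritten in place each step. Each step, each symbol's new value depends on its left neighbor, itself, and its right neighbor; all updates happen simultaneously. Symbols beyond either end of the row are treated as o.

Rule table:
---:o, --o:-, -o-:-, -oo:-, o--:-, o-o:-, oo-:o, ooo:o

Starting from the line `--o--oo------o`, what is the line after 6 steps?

step 1: ------o-oooo--
step 2: -oooo----ooo--
step 3: --ooo-oo--oo--
step 4: ---oo--o---o--
step 5: -o--o----o----
step 6: ------oo---oo-

------oo---oo-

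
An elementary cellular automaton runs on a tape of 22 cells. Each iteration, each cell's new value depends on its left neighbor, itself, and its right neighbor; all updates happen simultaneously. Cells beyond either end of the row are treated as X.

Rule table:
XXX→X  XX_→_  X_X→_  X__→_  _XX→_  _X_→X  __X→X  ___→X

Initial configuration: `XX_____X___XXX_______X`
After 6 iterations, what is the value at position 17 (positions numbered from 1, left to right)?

X

iteration 1: X__XXXXX_XX_X__XXXXXX_
iteration 2: __X_XXX_____X_X_XXXX__
iteration 3: _XX__X__XXXXX_X__XX__X
iteration 4: ____XX_X_XXX__X_X___X_
iteration 5: _XXX___X__X__XX_X_XXX_
iteration 6: __X__XXX_XX_X___X__X__
position 17 holds X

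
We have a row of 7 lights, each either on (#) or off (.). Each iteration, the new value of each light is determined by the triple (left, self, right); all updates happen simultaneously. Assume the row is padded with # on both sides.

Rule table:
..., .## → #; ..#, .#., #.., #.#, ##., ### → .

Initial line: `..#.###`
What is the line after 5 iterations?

iteration 1: ....#..
iteration 2: .##....
iteration 3: .#..##.
iteration 4: ....#..  (repeats iteration 1; period 3)
iteration 5: .##....

.##....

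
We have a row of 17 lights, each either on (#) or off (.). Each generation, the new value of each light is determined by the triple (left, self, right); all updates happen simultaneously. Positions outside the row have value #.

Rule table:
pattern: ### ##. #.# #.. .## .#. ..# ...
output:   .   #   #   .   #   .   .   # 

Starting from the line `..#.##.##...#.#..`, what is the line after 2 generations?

...######.#..#...
.#.#....##.....#.

.#.#....##.....#.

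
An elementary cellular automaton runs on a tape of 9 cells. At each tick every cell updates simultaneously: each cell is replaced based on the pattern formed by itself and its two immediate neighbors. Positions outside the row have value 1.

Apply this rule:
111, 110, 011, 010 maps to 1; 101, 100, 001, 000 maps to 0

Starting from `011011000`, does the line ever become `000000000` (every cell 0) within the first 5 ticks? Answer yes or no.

no

011011000  (fixed point — unchanged through tick 5)
tick 5 is 011011000, still not uniform 0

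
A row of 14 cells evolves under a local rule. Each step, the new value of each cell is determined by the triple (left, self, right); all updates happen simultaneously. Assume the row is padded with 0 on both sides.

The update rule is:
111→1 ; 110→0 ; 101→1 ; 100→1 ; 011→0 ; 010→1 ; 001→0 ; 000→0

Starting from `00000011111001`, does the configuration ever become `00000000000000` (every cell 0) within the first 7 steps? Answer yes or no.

yes

00000001110101
00000000101111
00000000110110
00000000001001
00000000001101
00000000000011
00000000000000
all cells are 0 at step 7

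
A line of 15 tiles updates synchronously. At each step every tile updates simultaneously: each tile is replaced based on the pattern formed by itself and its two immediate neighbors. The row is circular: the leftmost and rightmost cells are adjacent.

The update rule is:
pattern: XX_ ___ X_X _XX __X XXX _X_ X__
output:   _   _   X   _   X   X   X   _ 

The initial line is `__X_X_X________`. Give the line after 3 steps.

XX_XX_________X

_XXXXXX________
X_XXXX_________
XX_XX_________X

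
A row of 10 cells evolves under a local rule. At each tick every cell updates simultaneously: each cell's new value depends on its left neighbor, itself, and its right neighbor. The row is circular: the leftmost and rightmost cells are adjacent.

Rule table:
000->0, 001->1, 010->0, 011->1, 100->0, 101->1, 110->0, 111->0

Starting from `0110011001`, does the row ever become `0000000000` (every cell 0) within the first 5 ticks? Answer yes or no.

no

tick 1: 1100110010
tick 2: 1001100101
tick 3: 0011001011
tick 4: 0110010110
tick 5: 1100101100
tick 5 is 1100101100, still not uniform 0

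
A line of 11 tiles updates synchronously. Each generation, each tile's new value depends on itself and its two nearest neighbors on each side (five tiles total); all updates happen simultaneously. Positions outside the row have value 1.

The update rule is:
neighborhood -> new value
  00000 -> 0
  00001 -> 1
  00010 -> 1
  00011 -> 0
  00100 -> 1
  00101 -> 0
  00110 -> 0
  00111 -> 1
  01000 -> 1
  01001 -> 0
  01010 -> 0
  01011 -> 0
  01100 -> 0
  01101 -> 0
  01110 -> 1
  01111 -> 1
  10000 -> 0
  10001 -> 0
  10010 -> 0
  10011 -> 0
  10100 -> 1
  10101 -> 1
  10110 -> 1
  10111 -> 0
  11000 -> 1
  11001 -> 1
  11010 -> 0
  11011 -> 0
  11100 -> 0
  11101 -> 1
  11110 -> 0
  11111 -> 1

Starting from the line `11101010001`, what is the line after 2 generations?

10101011001
10101010101

10101010101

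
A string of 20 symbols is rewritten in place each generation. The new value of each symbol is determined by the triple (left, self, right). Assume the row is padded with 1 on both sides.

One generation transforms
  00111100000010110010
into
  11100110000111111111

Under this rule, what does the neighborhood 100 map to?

At position 0 the neighborhood is 100; the next row has 1 there.

1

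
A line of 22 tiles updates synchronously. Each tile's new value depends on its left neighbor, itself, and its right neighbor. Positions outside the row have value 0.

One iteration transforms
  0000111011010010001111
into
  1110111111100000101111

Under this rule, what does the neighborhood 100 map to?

At position 12 the neighborhood is 100; the next row has 0 there.

0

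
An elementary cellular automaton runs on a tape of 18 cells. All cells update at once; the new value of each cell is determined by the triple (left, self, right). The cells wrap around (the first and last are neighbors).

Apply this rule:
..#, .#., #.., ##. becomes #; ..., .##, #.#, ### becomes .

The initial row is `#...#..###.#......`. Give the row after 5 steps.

.#....#.#####.....

step 1: ##.####..#.##....#
step 2: .#....####..##..#.
step 3: ###..#...###.#####
step 4: ..#####.#..#......
step 5: .#....#.#####.....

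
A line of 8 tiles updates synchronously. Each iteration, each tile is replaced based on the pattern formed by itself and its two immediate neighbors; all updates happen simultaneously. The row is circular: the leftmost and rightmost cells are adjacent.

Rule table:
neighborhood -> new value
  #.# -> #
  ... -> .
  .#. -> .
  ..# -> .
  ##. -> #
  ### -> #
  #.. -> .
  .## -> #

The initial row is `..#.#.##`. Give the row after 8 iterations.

...#.###
....####
....####  (fixed point — unchanged through iteration 8)

....####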